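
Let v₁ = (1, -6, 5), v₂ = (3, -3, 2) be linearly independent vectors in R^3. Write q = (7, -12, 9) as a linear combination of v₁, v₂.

Write q = c₁v₁ + c₂v₂ and equate components.
Back-substitution yields (c₁, c₂) = (1, 2).

q = v₁ + 2v₂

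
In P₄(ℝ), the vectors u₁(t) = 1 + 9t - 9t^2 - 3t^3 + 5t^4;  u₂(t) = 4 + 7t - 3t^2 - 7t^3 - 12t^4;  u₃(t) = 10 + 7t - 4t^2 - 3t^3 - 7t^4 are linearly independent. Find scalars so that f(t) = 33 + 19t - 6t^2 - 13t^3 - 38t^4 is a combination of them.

Work in coordinates with respect to the standard basis {1, t, …, t^4}.
Since u₁, u₂, u₃ are independent, the coefficients expressing f are uniquely determined by a linear system.
Row-reducing the augmented matrix gives the unique coefficients (a₁, a₂, a₃) = (-1, 1, 3).

f = -u₁ + u₂ + 3u₃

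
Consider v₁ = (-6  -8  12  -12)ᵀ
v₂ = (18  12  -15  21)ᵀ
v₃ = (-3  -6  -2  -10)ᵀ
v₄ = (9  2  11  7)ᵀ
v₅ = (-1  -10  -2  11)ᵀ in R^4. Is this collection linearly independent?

linearly dependent

There are 5 vectors in a 4-dimensional space, so they cannot be linearly independent.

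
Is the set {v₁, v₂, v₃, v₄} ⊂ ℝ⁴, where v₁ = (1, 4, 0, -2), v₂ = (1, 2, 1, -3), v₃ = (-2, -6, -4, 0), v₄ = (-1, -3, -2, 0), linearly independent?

linearly dependent

One vector is a scalar multiple of another, so the set is dependent.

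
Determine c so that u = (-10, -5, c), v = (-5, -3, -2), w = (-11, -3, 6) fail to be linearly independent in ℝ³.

The vectors are dependent exactly when the determinant of the matrix with rows u, v, w vanishes.
The determinant works out to -18*c - 20.
Setting this to zero gives c = -10/9.

c = -10/9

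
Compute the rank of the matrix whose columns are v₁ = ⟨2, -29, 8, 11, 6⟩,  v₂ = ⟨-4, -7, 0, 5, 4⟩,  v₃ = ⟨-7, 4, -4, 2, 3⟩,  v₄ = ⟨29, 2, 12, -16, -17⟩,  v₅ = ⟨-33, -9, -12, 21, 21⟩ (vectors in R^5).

Row-reduce the 5×5 matrix with these as rows.
There are 2 pivot columns, so rank = 2.

rank 2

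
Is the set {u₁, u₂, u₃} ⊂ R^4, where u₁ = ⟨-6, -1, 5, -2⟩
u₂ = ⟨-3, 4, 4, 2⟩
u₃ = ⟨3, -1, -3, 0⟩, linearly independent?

linearly dependent

Place the vectors as rows of a 3×4 matrix and reduce to echelon form.
The reduction yields 2 nonzero rows, so the rank is 2.
Since rank 2 < 3, the set is linearly dependent.
Indeed u₁ + u₂ + 3u₃ = 0.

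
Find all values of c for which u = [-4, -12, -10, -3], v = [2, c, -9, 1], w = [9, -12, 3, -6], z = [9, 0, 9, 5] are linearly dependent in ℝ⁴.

Dependence holds iff the 4×4 matrix [u v w z] is singular.
The determinant works out to 552*c + 12144.
This vanishes exactly when c = -22.

c = -22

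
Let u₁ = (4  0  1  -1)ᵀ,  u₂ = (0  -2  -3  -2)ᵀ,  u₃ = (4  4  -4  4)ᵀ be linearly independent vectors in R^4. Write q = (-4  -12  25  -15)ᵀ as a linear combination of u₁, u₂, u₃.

q = 3u₁ - 2u₂ - 4u₃

Since u₁, u₂, u₃ are independent, the coefficients expressing q are uniquely determined by a linear system.
The system has the unique solution (c₁, c₂, c₃) = (3, -2, -4).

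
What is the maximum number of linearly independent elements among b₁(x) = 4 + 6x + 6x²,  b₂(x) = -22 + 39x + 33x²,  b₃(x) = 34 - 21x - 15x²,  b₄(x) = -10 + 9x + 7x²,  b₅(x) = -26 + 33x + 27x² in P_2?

2

Represent each element by its coordinate vector in ℝ³.
Apply Gaussian elimination to the matrix whose rows are b₁, b₂, b₃, b₄, b₅.
Exactly 2 pivots survive; hence the rank is 2.
(With 5 elements in a 3-dimensional space the rank is at most 3.)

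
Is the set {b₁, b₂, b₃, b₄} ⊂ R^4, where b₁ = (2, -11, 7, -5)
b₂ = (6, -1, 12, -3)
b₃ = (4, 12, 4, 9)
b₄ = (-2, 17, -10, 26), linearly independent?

Form the 4×4 matrix with these as columns; its determinant is 0.
A zero determinant means the columns are linearly dependent.

linearly dependent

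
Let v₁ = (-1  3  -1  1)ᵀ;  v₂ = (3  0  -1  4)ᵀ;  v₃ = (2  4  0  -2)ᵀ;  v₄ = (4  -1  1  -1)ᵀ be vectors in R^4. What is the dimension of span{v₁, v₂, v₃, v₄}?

Apply Gaussian elimination to the matrix whose rows are v₁, v₂, v₃, v₄.
Exactly 4 pivots survive; hence the rank is 4.

4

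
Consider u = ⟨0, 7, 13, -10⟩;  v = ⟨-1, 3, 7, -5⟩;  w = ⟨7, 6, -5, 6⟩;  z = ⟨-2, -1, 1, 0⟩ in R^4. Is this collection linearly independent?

linearly dependent

Place the vectors as rows of a 4×4 matrix and reduce to echelon form.
The reduction yields 3 nonzero rows, so the rank is 3.
Since rank 3 < 4, the set is linearly dependent.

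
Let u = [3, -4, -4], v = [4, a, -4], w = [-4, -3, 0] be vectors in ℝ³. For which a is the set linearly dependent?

The set is linearly dependent precisely when det[u; v; w] = 0.
Expanding, det = -16*a - 52.
Solving -16*a - 52 = 0 yields a = -13/4.

a = -13/4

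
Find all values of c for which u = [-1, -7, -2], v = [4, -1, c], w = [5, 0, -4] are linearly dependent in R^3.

c = -18/5

Place the vectors as rows of a 3×3 matrix; dependence ⇔ determinant zero.
The determinant works out to -35*c - 126.
Setting this to zero gives c = -18/5.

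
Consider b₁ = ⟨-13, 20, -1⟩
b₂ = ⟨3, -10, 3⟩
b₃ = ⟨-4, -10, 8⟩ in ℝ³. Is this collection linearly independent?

linearly dependent

Form the 3×3 matrix with these as columns; its determinant is 0.
A zero determinant means the columns are linearly dependent.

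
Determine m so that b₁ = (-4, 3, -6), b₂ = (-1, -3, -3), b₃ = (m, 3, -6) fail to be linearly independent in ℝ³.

The vectors are dependent exactly when the determinant of the matrix with rows b₁, b₂, b₃ vanishes.
Cofactor expansion gives det = -27*m - 108.
This vanishes exactly when m = -4.

m = -4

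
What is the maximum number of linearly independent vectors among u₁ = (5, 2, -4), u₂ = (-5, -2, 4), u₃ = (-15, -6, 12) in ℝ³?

1

Row-reduce the 3×3 matrix with these as rows.
There is 1 pivot column, so rank = 1.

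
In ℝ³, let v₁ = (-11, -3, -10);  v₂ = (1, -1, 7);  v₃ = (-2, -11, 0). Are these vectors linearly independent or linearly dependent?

linearly independent

The matrix [v₁|v₂|v₃] has determinant -675.
A nonzero determinant means the columns are linearly independent.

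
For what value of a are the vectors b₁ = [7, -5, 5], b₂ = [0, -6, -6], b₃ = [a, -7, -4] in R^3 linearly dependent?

The vectors are dependent exactly when the determinant of the matrix with rows b₁, b₂, b₃ vanishes.
Cofactor expansion gives det = 60*a - 126.
Solving 60*a - 126 = 0 yields a = 21/10.

a = 21/10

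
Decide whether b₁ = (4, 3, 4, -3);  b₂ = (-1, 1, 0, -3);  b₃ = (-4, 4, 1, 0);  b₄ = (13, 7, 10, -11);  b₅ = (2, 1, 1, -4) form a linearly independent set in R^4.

linearly dependent

There are 5 vectors in a 4-dimensional space, so they cannot be linearly independent.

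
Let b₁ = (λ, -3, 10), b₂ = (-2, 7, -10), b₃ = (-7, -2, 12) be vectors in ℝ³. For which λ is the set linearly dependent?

The vectors are dependent exactly when the determinant of the matrix with rows b₁, b₂, b₃ vanishes.
Cofactor expansion gives det = 64*λ + 248.
Setting this to zero gives λ = -31/8.

λ = -31/8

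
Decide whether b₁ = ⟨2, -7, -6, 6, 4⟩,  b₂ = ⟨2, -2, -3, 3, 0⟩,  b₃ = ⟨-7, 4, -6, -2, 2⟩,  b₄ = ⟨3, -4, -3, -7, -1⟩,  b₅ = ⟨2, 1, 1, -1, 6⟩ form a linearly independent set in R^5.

The matrix [b₁|b₂|b₃|b₄|b₅] has determinant 13988.
A nonzero determinant means the columns are linearly independent.

linearly independent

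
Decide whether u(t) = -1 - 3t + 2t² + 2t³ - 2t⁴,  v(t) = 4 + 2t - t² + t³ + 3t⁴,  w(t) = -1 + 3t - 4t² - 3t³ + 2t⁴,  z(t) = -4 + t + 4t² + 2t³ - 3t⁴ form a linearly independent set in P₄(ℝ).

linearly independent

Take coordinates with respect to the standard basis {1, t, …, t⁴}.
Row-reduce the matrix whose columns are u, v, w, z.
The reduction yields 4 nonzero rows, so the rank is 4.
Since rank = 4 (the number of vectors), the set is linearly independent.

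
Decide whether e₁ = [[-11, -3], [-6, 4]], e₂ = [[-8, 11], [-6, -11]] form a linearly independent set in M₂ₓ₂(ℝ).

Write each element as a coordinate vector in ℝ⁴ using {E₁₁, E₁₂, E₂₁, E₂₂}.
Place the vectors as rows of a 2×4 matrix and reduce to echelon form.
The reduction yields 2 nonzero rows, so the rank is 2.
Since rank = 2 (the number of vectors), the set is linearly independent.

linearly independent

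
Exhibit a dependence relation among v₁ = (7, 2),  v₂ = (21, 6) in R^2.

3v₁ - v₂ = 0

Write the vectors as columns of a matrix and find a nonzero vector in its null space.
One solution (up to scaling) is (3, -1).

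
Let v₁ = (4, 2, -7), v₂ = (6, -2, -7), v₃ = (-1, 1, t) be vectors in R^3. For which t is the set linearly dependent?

t = 7/10

The set is linearly dependent precisely when det[v₁; v₂; v₃] = 0.
The determinant works out to 14 - 20*t.
Setting this to zero gives t = 7/10.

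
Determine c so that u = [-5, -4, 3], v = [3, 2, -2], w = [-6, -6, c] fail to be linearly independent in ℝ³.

c = 3

The vectors are dependent exactly when the determinant of the matrix with rows u, v, w vanishes.
The determinant works out to 2*c - 6.
Solving 2*c - 6 = 0 yields c = 3.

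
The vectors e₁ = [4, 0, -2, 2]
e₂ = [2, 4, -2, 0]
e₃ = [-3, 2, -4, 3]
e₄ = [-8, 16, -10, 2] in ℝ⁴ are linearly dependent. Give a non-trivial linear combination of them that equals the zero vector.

2e₁ - 3e₂ - 2e₃ + e₄ = 0

Set up α₁e₁ + … + α₄e₄ = 0 and solve the homogeneous system.
The free variable yields coefficients (2, -3, -2, 1) (any nonzero multiple also works).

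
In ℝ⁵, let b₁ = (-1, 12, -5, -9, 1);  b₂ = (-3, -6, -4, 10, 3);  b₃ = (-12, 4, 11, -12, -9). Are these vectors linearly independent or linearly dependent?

Row-reduce the matrix whose columns are b₁, b₂, b₃.
The reduction yields 3 nonzero rows, so the rank is 3.
Since rank = 3 (the number of vectors), the set is linearly independent.

linearly independent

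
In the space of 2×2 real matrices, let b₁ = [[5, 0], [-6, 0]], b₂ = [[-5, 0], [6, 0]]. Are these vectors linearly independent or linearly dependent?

linearly dependent

Take coordinates with respect to the standard basis {E₁₁, E₁₂, E₂₁, E₂₂}.
Place the vectors as rows of a 2×4 matrix and reduce to echelon form.
The reduction yields 1 nonzero row, so the rank is 1.
Since rank 1 < 2, the set is linearly dependent.
Indeed b₁ + b₂ = 0.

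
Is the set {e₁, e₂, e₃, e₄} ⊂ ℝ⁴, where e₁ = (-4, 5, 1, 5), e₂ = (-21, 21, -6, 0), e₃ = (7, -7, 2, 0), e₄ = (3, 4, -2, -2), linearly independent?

linearly dependent

One vector is a scalar multiple of another, so the set is dependent.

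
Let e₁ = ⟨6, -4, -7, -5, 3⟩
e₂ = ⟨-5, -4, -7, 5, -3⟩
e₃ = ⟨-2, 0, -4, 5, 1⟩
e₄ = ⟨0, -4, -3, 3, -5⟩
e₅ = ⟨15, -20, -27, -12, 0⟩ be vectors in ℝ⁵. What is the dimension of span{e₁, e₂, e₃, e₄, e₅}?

4

Apply Gaussian elimination to the matrix whose rows are e₁, e₂, e₃, e₄, e₅.
Reduction leaves 4 leading entries, giving rank 4.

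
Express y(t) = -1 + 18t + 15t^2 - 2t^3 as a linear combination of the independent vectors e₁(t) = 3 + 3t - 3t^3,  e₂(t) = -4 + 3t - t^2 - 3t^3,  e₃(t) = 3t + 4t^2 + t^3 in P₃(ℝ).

Take coordinate vectors relative to {1, t, …, t^3}.
Write y = α₁e₁ + … + α₃e₃ and equate components.
Row-reducing the augmented matrix gives the unique coefficients (α₁, α₂, α₃) = (1, 1, 4).

y = e₁ + e₂ + 4e₃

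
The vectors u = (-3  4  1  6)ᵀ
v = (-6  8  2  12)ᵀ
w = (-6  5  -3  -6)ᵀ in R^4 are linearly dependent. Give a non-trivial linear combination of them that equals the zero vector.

Solve the homogeneous system with u, v, w as columns by row-reducing the coefficient matrix.
The free variable yields coefficients (2, -1, 0) (any nonzero multiple also works).

2u - v = 0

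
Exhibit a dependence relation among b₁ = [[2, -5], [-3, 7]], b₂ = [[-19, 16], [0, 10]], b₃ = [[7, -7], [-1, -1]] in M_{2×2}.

Take coordinates with respect to {E₁₁, E₁₂, E₂₁, E₂₂}.
Row-reduce the matrix with b₁, b₂, b₃ as columns; the null space gives the coefficients.
One solution (up to scaling) is (1, -1, -3).

b₁ - b₂ - 3b₃ = 0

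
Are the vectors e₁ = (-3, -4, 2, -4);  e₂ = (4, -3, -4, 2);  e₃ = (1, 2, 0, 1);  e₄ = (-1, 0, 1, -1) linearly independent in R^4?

linearly independent

Form the 4×4 matrix with these as columns; its determinant is -1.
A nonzero determinant means the columns are linearly independent.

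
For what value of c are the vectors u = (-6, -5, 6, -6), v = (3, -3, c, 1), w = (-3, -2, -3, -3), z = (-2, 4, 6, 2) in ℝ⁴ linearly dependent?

Dependence holds iff the 4×4 matrix [u v w z] is singular.
Expanding, det = 12*c - 324.
Solving 12*c - 324 = 0 yields c = 27.

c = 27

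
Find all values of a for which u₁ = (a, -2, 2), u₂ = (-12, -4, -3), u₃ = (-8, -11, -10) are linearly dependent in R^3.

a = -56

Place the vectors as rows of a 3×3 matrix; dependence ⇔ determinant zero.
Expanding, det = 7*a + 392.
Setting this to zero gives a = -56.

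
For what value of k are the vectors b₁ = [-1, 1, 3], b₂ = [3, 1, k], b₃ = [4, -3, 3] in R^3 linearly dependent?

The vectors are dependent exactly when the determinant of the matrix with rows b₁, b₂, b₃ vanishes.
Expanding, det = k - 51.
This vanishes exactly when k = 51.

k = 51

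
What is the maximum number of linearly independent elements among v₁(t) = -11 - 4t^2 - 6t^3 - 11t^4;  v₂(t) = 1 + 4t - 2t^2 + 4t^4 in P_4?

Represent each element by its coordinate vector in ℝ⁵.
Put the 5×2 matrix [v₁|v₂] into echelon form.
Reduction leaves 2 leading entries, giving rank 2.

2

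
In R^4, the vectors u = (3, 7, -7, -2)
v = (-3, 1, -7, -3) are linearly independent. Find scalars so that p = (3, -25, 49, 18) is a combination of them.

Set up the augmented matrix [u | v | p] and row-reduce.
Row-reducing the augmented matrix gives the unique coefficients (α₁, α₂) = (-3, -4).

p = -3u - 4v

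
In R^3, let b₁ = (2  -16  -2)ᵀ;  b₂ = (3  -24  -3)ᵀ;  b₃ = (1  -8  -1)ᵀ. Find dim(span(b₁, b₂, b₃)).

1

Put the 3×3 matrix [b₁|b₂|b₃] into echelon form.
The echelon form has 1 nonzero row, so the rank is 1.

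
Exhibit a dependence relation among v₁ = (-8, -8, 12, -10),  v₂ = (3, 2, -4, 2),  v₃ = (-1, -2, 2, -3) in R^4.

v₁ + 2v₂ - 2v₃ = 0

Row-reduce the matrix with v₁, v₂, v₃ as columns; the null space gives the coefficients.
A generator of the null space is (1, 2, -2).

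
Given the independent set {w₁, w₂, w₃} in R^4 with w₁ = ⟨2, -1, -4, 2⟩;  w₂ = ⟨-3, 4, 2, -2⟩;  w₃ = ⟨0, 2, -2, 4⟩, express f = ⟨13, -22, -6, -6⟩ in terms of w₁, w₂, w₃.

f = 2w₁ - 3w₂ - 4w₃

Since w₁, w₂, w₃ are independent, the coefficients expressing f are uniquely determined by a linear system.
The system has the unique solution (a₁, a₂, a₃) = (2, -3, -4).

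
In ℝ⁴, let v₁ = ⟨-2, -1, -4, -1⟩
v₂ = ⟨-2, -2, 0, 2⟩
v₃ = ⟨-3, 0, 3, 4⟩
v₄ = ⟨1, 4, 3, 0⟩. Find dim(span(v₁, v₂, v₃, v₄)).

Form the matrix with v₁, v₂, v₃, v₄ as columns and reduce.
Reduction leaves 3 leading entries, giving rank 3.

3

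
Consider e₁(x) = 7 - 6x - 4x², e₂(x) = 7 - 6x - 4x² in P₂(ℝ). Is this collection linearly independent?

Write each element as a coordinate vector in ℝ³ using {1, x, x²}.
Two of the vectors are equal, giving an immediate dependence.

linearly dependent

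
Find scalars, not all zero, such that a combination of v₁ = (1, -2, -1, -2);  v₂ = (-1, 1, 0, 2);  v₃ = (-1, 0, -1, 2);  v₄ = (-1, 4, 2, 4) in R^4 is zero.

Set up α₁v₁ + … + α₄v₄ = 0 and solve the homogeneous system.
The free variable yields coefficients (1, 2, -1, 0) (any nonzero multiple also works).

v₁ + 2v₂ - v₃ = 0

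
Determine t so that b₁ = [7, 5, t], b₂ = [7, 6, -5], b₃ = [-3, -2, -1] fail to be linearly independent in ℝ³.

t = 1/2

Dependence holds iff the 3×3 matrix [b₁ b₂ b₃] is singular.
Expanding, det = 4*t - 2.
This vanishes exactly when t = 1/2.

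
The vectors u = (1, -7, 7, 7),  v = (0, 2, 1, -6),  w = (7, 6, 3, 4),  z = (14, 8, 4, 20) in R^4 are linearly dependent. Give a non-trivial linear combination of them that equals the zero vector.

2v - 2w + z = 0

Set up α₁u + … + α₄z = 0 and solve the homogeneous system.
One solution (up to scaling) is (0, 2, -2, 1).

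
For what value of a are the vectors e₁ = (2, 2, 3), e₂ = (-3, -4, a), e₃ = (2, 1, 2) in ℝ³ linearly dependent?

a = -11/2

Dependence holds iff the 3×3 matrix [e₁ e₂ e₃] is singular.
The determinant works out to 2*a + 11.
This vanishes exactly when a = -11/2.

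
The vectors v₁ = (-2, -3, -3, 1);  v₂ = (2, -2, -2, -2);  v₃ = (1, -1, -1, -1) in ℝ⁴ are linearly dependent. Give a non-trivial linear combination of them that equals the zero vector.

v₂ - 2v₃ = 0

Set up α₁v₁ + … + α₃v₃ = 0 and solve the homogeneous system.
The free variable yields coefficients (0, 1, -2) (any nonzero multiple also works).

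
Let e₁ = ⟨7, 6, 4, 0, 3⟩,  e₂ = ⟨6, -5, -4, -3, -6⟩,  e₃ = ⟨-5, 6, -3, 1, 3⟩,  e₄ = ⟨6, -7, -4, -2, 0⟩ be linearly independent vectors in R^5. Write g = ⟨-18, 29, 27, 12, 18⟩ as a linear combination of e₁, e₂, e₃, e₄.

Since e₁, e₂, e₃, e₄ are independent, the coefficients expressing g are uniquely determined by a linear system.
Back-substitution yields (c₁, …, c₄) = (1, -3, -1, -2).

g = e₁ - 3e₂ - e₃ - 2e₄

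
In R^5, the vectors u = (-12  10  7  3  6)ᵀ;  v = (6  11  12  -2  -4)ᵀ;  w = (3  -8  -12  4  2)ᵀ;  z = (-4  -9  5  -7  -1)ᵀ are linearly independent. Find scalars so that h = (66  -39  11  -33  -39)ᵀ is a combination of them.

h = -4u + 4v + 2w + 3z

Write h = a₁u + … + a₄z and equate components.
Back-substitution yields (a₁, …, a₄) = (-4, 4, 2, 3).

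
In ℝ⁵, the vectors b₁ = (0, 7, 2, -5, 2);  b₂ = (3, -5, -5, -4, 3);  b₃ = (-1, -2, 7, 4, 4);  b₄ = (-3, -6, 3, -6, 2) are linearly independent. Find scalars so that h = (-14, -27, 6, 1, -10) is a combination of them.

Since b₁, b₂, b₃, b₄ are independent, the coefficients expressing h are uniquely determined by a linear system.
Row-reducing the augmented matrix gives the unique coefficients (α₁, …, α₄) = (-3, -2, -1, 3).

h = -3b₁ - 2b₂ - b₃ + 3b₄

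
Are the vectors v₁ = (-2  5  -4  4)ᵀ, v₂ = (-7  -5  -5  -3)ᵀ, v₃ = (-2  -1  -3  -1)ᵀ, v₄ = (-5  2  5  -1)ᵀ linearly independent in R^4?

Row-reduce the matrix whose columns are v₁, v₂, v₃, v₄.
The reduction yields 4 nonzero rows, so the rank is 4.
Since rank = 4 (the number of vectors), the set is linearly independent.

linearly independent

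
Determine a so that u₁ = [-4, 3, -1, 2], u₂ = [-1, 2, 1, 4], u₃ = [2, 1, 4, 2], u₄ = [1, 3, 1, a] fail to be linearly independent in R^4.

The vectors are dependent exactly when the determinant of the matrix with rows u₁, u₂, u₃, u₄ vanishes.
Expanding, det = 110 - 5*a.
Setting this to zero gives a = 22.

a = 22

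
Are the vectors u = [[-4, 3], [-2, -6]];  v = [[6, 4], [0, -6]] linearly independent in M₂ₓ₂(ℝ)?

linearly independent

Take coordinates with respect to the standard basis {E₁₁, E₁₂, E₂₁, E₂₂}.
Place the vectors as rows of a 2×4 matrix and reduce to echelon form.
The reduction yields 2 nonzero rows, so the rank is 2.
Since rank = 2 (the number of vectors), the set is linearly independent.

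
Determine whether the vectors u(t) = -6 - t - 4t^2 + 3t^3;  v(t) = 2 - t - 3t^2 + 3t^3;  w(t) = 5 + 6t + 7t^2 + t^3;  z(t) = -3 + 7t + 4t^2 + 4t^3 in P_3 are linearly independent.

linearly independent

Write each element as a coordinate vector in ℝ⁴ using {1, t, …, t^3}.
Form the 4×4 matrix with these as columns; its determinant is 168.
A nonzero determinant means the columns are linearly independent.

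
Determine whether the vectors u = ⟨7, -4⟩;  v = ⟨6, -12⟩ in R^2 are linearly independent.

linearly independent

Row-reduce the matrix whose columns are u, v.
The reduction yields 2 nonzero rows, so the rank is 2.
Since rank = 2 (the number of vectors), the set is linearly independent.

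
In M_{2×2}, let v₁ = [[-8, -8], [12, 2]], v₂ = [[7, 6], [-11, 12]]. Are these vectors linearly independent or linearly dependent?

linearly independent

Write each element as a coordinate vector in ℝ⁴ using {E₁₁, E₁₂, E₂₁, E₂₂}.
Row-reduce the matrix whose columns are v₁, v₂.
The reduction yields 2 nonzero rows, so the rank is 2.
Since rank = 2 (the number of vectors), the set is linearly independent.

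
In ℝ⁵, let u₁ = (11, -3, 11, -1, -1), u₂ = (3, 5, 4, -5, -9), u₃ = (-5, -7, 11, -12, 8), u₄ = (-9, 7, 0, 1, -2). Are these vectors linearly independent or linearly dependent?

linearly independent

Row-reduce the matrix whose columns are u₁, u₂, u₃, u₄.
The reduction yields 4 nonzero rows, so the rank is 4.
Since rank = 4 (the number of vectors), the set is linearly independent.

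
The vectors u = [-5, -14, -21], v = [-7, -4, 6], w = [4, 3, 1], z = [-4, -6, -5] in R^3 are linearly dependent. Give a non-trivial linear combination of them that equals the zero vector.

Solve the homogeneous system with u, v, w, z as columns by row-reducing the coefficient matrix.
One solution (up to scaling) is (1, 1, 0, -3).

u + v - 3z = 0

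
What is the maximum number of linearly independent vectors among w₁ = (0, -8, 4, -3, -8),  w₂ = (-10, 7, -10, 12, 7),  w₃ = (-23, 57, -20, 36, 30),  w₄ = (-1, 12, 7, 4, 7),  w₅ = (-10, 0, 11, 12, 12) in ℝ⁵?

4

Row-reduce the 5×5 matrix with these as rows.
Exactly 4 pivots survive; hence the rank is 4.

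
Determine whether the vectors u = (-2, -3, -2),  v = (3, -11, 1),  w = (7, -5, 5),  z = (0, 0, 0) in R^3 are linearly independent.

There are 4 vectors in a 3-dimensional space, so they cannot be linearly independent.

linearly dependent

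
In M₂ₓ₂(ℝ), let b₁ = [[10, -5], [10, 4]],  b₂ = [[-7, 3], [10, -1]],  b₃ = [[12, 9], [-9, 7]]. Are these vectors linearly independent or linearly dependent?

linearly independent

Write each element as a coordinate vector in ℝ⁴ using {E₁₁, E₁₂, E₂₁, E₂₂}.
Place the vectors as rows of a 3×4 matrix and reduce to echelon form.
The reduction yields 3 nonzero rows, so the rank is 3.
Since rank = 3 (the number of vectors), the set is linearly independent.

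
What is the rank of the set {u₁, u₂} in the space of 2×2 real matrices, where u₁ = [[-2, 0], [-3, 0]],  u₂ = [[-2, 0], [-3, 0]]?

Use coordinates relative to {E₁₁, E₁₂, E₂₁, E₂₂}.
Apply Gaussian elimination to the matrix whose rows are u₁, u₂.
The echelon form has 1 nonzero row, so the rank is 1.

1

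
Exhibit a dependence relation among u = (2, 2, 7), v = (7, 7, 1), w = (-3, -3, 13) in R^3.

Write the vectors as columns of a matrix and find a nonzero vector in its null space.
The free variable yields coefficients (2, -1, -1) (any nonzero multiple also works).

2u - v - w = 0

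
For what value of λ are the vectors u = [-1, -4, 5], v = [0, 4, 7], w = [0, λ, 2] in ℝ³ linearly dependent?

Dependence holds iff the 3×3 matrix [u v w] is singular.
Expanding, det = 7*λ - 8.
Setting this to zero gives λ = 8/7.

λ = 8/7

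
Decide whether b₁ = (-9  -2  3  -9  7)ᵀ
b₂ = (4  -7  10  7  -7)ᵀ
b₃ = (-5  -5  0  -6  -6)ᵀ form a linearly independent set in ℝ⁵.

Place the vectors as rows of a 3×5 matrix and reduce to echelon form.
The reduction yields 3 nonzero rows, so the rank is 3.
Since rank = 3 (the number of vectors), the set is linearly independent.

linearly independent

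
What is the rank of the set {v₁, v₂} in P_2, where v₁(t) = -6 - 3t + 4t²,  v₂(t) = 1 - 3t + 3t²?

rank 2

Represent each element by its coordinate vector in ℝ³.
Form the matrix with v₁, v₂ as columns and reduce.
The echelon form has 2 nonzero rows, so the rank is 2.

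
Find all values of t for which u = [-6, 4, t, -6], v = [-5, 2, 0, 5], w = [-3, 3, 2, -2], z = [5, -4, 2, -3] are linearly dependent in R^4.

t = 43/4

The vectors are dependent exactly when the determinant of the matrix with rows u, v, w, z vanishes.
The determinant works out to 32*t - 344.
This vanishes exactly when t = 43/4.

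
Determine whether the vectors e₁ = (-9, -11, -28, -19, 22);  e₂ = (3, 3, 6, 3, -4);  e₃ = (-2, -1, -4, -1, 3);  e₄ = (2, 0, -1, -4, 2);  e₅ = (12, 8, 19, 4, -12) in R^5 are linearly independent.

The matrix [e₁|e₂|e₃|e₄|e₅] has determinant 0.
A zero determinant means the columns are linearly dependent.

linearly dependent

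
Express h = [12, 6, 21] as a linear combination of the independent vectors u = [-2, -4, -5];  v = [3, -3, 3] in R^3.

h = -3u + 2v

Set up the augmented matrix [u | v | h] and row-reduce.
Back-substitution yields (α₁, α₂) = (-3, 2).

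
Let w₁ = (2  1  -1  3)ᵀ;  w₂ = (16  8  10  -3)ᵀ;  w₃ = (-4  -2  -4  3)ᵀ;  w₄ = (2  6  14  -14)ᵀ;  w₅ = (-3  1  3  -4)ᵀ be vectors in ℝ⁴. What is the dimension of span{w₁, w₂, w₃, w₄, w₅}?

dim = 3

Row-reduce the 5×4 matrix with these as rows.
Exactly 3 pivots survive; hence the rank is 3.
(With 5 elements in a 4-dimensional space the rank is at most 4.)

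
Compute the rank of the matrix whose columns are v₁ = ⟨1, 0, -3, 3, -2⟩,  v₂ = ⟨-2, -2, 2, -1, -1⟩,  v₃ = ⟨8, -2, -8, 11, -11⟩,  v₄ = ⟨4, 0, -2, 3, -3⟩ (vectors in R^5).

3

Put the 5×4 matrix [v₁|v₂|v₃|v₄] into echelon form.
Exactly 3 pivots survive; hence the rank is 3.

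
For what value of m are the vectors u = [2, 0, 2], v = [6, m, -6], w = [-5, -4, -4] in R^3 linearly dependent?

The vectors are dependent exactly when the determinant of the matrix with rows u, v, w vanishes.
Expanding, det = 2*m - 96.
Setting this to zero gives m = 48.

m = 48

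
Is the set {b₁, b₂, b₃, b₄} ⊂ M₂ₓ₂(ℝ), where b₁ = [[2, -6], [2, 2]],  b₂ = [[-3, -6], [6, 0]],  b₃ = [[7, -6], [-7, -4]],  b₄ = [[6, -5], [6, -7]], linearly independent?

linearly independent

Take coordinates with respect to the standard basis {E₁₁, E₁₂, E₂₁, E₂₂}.
Place the vectors as rows of a 4×4 matrix and reduce to echelon form.
The reduction yields 4 nonzero rows, so the rank is 4.
Since rank = 4 (the number of vectors), the set is linearly independent.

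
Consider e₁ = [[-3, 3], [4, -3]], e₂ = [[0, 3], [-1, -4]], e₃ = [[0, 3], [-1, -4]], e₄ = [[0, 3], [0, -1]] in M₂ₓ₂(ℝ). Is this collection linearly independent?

linearly dependent

Take coordinates with respect to the standard basis {E₁₁, E₁₂, E₂₁, E₂₂}.
Two of the vectors are equal, giving an immediate dependence.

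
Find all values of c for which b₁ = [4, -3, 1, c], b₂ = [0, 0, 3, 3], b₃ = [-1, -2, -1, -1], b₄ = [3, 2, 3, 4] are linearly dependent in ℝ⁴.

c = 15/4

Place the vectors as rows of a 4×4 matrix; dependence ⇔ determinant zero.
The determinant works out to 45 - 12*c.
Setting this to zero gives c = 15/4.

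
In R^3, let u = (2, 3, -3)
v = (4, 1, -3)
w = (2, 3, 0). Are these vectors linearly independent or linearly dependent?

linearly independent

Place the vectors as rows of a 3×3 matrix and reduce to echelon form.
The reduction yields 3 nonzero rows, so the rank is 3.
Since rank = 3 (the number of vectors), the set is linearly independent.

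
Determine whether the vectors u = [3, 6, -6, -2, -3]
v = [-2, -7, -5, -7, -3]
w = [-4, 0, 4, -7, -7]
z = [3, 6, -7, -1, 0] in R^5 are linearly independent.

Place the vectors as rows of a 4×5 matrix and reduce to echelon form.
The reduction yields 4 nonzero rows, so the rank is 4.
Since rank = 4 (the number of vectors), the set is linearly independent.

linearly independent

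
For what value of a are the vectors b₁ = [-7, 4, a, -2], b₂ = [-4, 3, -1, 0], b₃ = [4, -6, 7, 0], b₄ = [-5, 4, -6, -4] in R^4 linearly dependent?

a = -11/8

The set is linearly dependent precisely when det[b₁; b₂; b₃; b₄] = 0.
The determinant works out to -48*a - 66.
Solving -48*a - 66 = 0 yields a = -11/8.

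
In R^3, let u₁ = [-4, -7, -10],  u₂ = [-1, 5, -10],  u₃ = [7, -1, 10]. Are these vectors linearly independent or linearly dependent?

linearly independent

Form the 3×3 matrix with these as columns; its determinant is 600.
A nonzero determinant means the columns are linearly independent.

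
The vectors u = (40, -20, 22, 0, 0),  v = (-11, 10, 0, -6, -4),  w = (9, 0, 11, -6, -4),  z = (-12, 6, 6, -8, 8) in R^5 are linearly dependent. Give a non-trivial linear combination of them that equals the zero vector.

u + 2v - 2w = 0

Solve the homogeneous system with u, v, w, z as columns by row-reducing the coefficient matrix.
A generator of the null space is (1, 2, -2, 0).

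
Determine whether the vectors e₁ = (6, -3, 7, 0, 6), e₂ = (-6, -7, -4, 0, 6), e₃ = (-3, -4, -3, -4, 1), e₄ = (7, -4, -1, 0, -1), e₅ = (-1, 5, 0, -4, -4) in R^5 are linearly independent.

linearly independent

Row-reduce the matrix whose columns are e₁, e₂, e₃, e₄, e₅.
The reduction yields 5 nonzero rows, so the rank is 5.
Since rank = 5 (the number of vectors), the set is linearly independent.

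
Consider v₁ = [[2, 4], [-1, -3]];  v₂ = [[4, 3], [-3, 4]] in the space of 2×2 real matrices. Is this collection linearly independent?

Write each element as a coordinate vector in ℝ⁴ using {E₁₁, E₁₂, E₂₁, E₂₂}.
Row-reduce the matrix whose columns are v₁, v₂.
The reduction yields 2 nonzero rows, so the rank is 2.
Since rank = 2 (the number of vectors), the set is linearly independent.

linearly independent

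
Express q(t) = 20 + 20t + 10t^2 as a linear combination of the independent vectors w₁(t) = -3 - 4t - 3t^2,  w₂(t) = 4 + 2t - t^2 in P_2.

Work in coordinates with respect to the standard basis {1, t, t^2}.
Solve the system with w₁, w₂ as columns and q as the right-hand side.
The system has the unique solution (a₁, a₂) = (-4, 2).

q = -4w₁ + 2w₂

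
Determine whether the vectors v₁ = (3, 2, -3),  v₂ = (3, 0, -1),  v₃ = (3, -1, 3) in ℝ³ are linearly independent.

linearly independent

The matrix [v₁|v₂|v₃] has determinant -18.
A nonzero determinant means the columns are linearly independent.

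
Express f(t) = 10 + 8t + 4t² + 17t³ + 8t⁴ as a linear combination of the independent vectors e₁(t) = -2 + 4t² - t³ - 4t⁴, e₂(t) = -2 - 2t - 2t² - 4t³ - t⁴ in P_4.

Identify each element with its coordinate vector in ℝ⁵ via {1, t, …, t⁴}.
Set up the augmented matrix [e₁ | e₂ | f] and row-reduce.
Back-substitution yields (c₁, c₂) = (-1, -4).

f = -e₁ - 4e₂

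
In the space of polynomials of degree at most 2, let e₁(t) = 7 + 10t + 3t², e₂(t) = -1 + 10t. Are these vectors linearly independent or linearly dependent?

linearly independent

Take coordinates with respect to the standard basis {1, t, t²}.
Place the vectors as rows of a 2×3 matrix and reduce to echelon form.
The reduction yields 2 nonzero rows, so the rank is 2.
Since rank = 2 (the number of vectors), the set is linearly independent.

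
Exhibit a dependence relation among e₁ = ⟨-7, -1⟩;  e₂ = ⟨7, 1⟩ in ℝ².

e₁ + e₂ = 0

Solve the homogeneous system with e₁, e₂ as columns by row-reducing the coefficient matrix.
A generator of the null space is (1, 1).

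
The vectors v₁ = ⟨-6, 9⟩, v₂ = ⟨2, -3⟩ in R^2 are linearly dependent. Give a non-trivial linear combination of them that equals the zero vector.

v₁ + 3v₂ = 0

Write the vectors as columns of a matrix and find a nonzero vector in its null space.
The free variable yields coefficients (1, 3) (any nonzero multiple also works).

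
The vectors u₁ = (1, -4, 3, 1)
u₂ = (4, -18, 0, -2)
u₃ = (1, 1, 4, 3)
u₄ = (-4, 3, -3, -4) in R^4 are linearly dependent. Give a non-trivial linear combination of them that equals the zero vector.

3u₁ - u₂ - 3u₃ - u₄ = 0

Solve the homogeneous system with u₁, u₂, u₃, u₄ as columns by row-reducing the coefficient matrix.
One solution (up to scaling) is (3, -1, -3, -1).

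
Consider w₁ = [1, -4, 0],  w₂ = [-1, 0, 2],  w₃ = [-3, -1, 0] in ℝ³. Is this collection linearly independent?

linearly independent

The matrix [w₁|w₂|w₃] has determinant 26.
A nonzero determinant means the columns are linearly independent.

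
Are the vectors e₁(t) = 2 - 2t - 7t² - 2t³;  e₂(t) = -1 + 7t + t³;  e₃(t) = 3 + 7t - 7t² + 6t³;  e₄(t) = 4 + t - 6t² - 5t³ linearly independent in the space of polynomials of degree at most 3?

linearly independent

Write each element as a coordinate vector in ℝ⁴ using {1, t, …, t³}.
Form the 4×4 matrix with these as columns; its determinant is -1291.
A nonzero determinant means the columns are linearly independent.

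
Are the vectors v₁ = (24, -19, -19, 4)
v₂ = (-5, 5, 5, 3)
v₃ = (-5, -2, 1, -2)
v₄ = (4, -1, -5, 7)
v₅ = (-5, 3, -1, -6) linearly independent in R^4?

linearly dependent

There are 5 vectors in a 4-dimensional space, so they cannot be linearly independent.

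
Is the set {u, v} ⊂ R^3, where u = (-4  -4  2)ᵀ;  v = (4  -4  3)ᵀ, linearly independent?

linearly independent

Place the vectors as rows of a 2×3 matrix and reduce to echelon form.
The reduction yields 2 nonzero rows, so the rank is 2.
Since rank = 2 (the number of vectors), the set is linearly independent.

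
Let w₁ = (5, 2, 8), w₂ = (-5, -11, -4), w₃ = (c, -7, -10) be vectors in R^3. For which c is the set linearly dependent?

c = -59/8

Place the vectors as rows of a 3×3 matrix; dependence ⇔ determinant zero.
Cofactor expansion gives det = 80*c + 590.
Setting this to zero gives c = -59/8.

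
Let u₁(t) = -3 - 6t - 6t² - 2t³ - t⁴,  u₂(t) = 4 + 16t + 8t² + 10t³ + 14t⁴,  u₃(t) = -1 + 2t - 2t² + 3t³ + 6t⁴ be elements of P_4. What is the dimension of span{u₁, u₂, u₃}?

Pass to coordinate vectors with respect to the basis {1, t, …, t⁴}.
Apply Gaussian elimination to the matrix whose rows are u₁, u₂, u₃.
The echelon form has 2 nonzero rows, so the rank is 2.

dim = 2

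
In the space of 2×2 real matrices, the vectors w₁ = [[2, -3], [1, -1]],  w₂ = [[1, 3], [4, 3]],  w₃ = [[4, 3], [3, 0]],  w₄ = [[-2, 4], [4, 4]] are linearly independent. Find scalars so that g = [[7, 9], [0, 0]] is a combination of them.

g = -3w₁ + 3w₂ + w₃ - 3w₄

Identify each element with its coordinate vector in ℝ⁴ via {E₁₁, E₁₂, E₂₁, E₂₂}.
Since w₁, w₂, w₃, w₄ are independent, the coefficients expressing g are uniquely determined by a linear system.
The system has the unique solution (α₁, …, α₄) = (-3, 3, 1, -3).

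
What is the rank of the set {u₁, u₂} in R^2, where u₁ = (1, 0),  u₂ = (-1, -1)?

Row-reduce the 2×2 matrix with these as rows.
Reduction leaves 2 leading entries, giving rank 2.

2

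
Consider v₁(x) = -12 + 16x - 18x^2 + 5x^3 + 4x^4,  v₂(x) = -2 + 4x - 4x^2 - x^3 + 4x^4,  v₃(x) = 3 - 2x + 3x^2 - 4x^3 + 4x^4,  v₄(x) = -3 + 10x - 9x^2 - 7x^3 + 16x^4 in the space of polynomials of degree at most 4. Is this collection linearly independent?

linearly dependent

Take coordinates with respect to the standard basis {1, x, …, x^4}.
Row-reduce the matrix whose columns are v₁, v₂, v₃, v₄.
The reduction yields 2 nonzero rows, so the rank is 2.
Since rank 2 < 4, the set is linearly dependent.
Indeed v₁ - 3v₂ + 2v₃ = 0.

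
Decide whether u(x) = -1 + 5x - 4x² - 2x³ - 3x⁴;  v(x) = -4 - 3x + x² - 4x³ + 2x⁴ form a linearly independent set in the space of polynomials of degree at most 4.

Take coordinates with respect to the standard basis {1, x, …, x⁴}.
Row-reduce the matrix whose columns are u, v.
The reduction yields 2 nonzero rows, so the rank is 2.
Since rank = 2 (the number of vectors), the set is linearly independent.

linearly independent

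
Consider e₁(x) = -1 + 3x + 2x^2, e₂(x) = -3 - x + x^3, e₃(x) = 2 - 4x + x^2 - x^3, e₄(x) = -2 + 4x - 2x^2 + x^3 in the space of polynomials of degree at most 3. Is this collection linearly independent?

linearly independent

Write each element as a coordinate vector in ℝ⁴ using {1, x, …, x^3}.
Row-reduce the matrix whose columns are e₁, e₂, e₃, e₄.
The reduction yields 4 nonzero rows, so the rank is 4.
Since rank = 4 (the number of vectors), the set is linearly independent.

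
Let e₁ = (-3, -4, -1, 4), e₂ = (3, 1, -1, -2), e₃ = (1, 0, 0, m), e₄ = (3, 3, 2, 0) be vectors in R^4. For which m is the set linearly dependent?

Place the vectors as rows of a 4×4 matrix; dependence ⇔ determinant zero.
The determinant works out to 10 - 15*m.
This vanishes exactly when m = 2/3.

m = 2/3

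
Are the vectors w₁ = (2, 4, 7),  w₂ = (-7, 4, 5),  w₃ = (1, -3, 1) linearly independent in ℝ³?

The matrix [w₁|w₂|w₃] has determinant 205.
A nonzero determinant means the columns are linearly independent.

linearly independent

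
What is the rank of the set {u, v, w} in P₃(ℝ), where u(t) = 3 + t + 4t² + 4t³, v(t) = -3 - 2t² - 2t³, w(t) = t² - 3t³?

3

Pass to coordinate vectors with respect to the basis {1, t, …, t³}.
Put the 4×3 matrix [u|v|w] into echelon form.
There are 3 pivot columns, so rank = 3.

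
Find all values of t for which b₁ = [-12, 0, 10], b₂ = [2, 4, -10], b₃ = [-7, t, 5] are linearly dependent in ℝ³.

t = 2/5

The vectors are dependent exactly when the determinant of the matrix with rows b₁, b₂, b₃ vanishes.
Expanding, det = 40 - 100*t.
Setting this to zero gives t = 2/5.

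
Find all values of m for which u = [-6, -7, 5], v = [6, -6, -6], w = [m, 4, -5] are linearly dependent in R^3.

The vectors are dependent exactly when the determinant of the matrix with rows u, v, w vanishes.
Cofactor expansion gives det = 72*m - 414.
Setting this to zero gives m = 23/4.

m = 23/4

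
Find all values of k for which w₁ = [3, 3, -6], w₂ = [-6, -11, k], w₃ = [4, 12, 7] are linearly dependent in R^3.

The vectors are dependent exactly when the determinant of the matrix with rows w₁, w₂, w₃ vanishes.
Expanding, det = 63 - 24*k.
Setting this to zero gives k = 21/8.

k = 21/8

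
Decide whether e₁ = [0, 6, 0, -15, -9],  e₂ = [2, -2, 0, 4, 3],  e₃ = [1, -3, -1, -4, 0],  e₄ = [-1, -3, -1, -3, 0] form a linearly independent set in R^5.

Place the vectors as rows of a 4×5 matrix and reduce to echelon form.
The reduction yields 3 nonzero rows, so the rank is 3.
Since rank 3 < 4, the set is linearly dependent.

linearly dependent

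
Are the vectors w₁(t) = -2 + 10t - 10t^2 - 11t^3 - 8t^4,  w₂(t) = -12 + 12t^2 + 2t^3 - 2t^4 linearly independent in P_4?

linearly independent

Write each element as a coordinate vector in ℝ⁵ using {1, t, …, t^4}.
Row-reduce the matrix whose columns are w₁, w₂.
The reduction yields 2 nonzero rows, so the rank is 2.
Since rank = 2 (the number of vectors), the set is linearly independent.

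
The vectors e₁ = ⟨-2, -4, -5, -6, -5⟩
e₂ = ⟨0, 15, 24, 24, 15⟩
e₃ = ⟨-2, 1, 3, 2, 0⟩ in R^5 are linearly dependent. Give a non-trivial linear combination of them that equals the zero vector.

Solve the homogeneous system with e₁, e₂, e₃ as columns by row-reducing the coefficient matrix.
One solution (up to scaling) is (3, 1, -3).

3e₁ + e₂ - 3e₃ = 0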